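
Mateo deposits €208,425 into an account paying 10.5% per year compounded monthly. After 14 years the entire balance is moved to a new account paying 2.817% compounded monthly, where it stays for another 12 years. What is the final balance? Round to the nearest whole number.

€1,262,475

After 14 years at 10.5%: 208,425 × 4.321514939145 ≈ 900,711.7512.
Then 12 years at 2.817%: 900,711.7512 × 1.401641213548 ≈ 1,262,474.7120.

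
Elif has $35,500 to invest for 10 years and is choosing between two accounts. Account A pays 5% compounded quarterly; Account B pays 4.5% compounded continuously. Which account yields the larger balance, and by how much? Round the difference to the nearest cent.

Account A, by $2,673.41

Account A growth factor: (1 + 0.0125)^40 ≈ 1.6436194635; balance ≈ 58,348.4910.
Account B growth factor: e^(0.045·10) = e^0.45 ≈ 1.5683121855; balance ≈ 55,675.0826.
Account A is larger by 2,673.4084.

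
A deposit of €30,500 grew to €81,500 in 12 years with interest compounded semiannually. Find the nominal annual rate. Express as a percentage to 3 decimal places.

The 24-period growth factor is 81,500/30,500 = 2.67213.
r/2 = 2.67213^(1/24) − 1 ≈ 0.0418033, so r ≈ 2·0.0418033 = 8.36067%.

8.361%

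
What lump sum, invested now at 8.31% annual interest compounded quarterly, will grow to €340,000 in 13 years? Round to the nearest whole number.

Periodic rate = 8.31%/4 = 0.020775; 52 periods.
P = 340,000/(1 + 0.020775)^52 ≈ 340,000/2.91313966158 ≈ 116,712.5643.

€116,713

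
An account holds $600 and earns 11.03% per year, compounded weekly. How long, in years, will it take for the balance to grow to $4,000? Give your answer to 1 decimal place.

(1 + 0.00212115)^(52t) = 4,000/600 = 6.6667.
52t·ln(1 + 0.00212115) = ln(6.6667); 52t = 1.8971/0.00211891 ≈ 895.3294.
t ≈ 17.2179 years.

17.2 years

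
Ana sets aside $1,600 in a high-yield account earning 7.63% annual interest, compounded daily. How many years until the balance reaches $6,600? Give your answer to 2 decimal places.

18.57 years

(1 + 0.000209041)^(365t) = 6,600/1,600 = 4.125.
365t·ln(1 + 0.000209041) = ln(4.125); 365t = 1.4171/0.000209019 ≈ 6779.5958.
t ≈ 18.5742 years.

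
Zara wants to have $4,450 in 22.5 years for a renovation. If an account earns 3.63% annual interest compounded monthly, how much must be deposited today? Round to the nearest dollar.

Periodic rate = 3.63%/12 = 0.003025; 270 periods.
P = 4,450/(1 + 0.003025)^270 ≈ 4,450/2.26034431 ≈ 1,968.7266.

$1,969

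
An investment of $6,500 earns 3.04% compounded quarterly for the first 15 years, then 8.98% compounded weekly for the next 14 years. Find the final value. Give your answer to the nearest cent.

Phase 1: 6,500·(1 + 0.0076)^60 ≈ 10,237.7115.
Phase 2: 10,237.7115·(1 + 0.0898/52)^728 ≈ 35,952.3270.

$35,952.33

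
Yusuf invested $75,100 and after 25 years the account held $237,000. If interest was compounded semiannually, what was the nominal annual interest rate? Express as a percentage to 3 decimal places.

The 50-period growth factor is 237,000/75,100 = 3.15579.
r/2 = 3.15579^(1/50) − 1 ≈ 0.023251, so r ≈ 2·0.023251 = 4.65020%.

4.650%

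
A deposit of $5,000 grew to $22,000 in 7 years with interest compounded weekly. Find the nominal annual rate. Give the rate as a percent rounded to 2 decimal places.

The 364-period growth factor is 22,000/5,000 = 4.4.
r/52 = 4.4^(1/364) − 1 ≈ 0.00407864, so r ≈ 52·0.00407864 = 21.20891%.

21.21%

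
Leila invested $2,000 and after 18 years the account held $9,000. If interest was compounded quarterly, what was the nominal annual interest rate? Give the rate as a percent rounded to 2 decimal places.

(1 + r/4)^72 = 9,000/2,000 = 4.5.
1 + r/4 = 4.5^(1/72) ≈ 1.02111, so r/4 ≈ 0.0211097.
r ≈ 4·0.0211097 = 8.44387%.

8.44%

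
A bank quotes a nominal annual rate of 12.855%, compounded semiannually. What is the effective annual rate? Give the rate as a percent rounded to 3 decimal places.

13.268%

One year is 2 periods at 0.064275 each: (1 + 0.064275)^2 ≈ 1.132681.
EAR = 1.132681 − 1 ≈ 13.26813%.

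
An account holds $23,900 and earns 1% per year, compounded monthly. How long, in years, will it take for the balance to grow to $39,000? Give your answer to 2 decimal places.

(1 + 0.000833333)^(12t) = 39,000/23,900 = 1.6318.
12t·ln(1 + 0.000833333) = ln(1.6318); 12t = 0.48968/0.000832986 ≈ 587.8646.
t ≈ 48.9887 years.

48.99 years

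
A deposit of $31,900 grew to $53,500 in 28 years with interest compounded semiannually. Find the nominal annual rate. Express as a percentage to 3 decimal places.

The 56-period growth factor is 53,500/31,900 = 1.67712.
r/2 = 1.67712^(1/56) − 1 ≈ 0.00927625, so r ≈ 2·0.00927625 = 1.85525%.

1.855%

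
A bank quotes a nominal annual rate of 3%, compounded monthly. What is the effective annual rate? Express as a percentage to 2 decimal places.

3.04%

EAR = (1 + 3%/12)^12 − 1 = (1 + 0.0025)^12 − 1.
(1 + 0.0025)^12 ≈ 1.030416, so EAR ≈ 3.04160%.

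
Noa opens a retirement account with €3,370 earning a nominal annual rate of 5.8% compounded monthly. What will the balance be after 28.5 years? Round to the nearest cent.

Growth factor = (1 + 0.058/12)^342 ≈ 5.2018694755.
A ≈ 3,370 × 5.2018694755 ≈ 17,530.3001.

€17,530.30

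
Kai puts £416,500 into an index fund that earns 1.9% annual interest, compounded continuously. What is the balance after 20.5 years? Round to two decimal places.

A = P·e^(rt) = 416,500·e^(0.019·20.5) = 416,500·e^0.3895.
e^0.3895 ≈ 1.47624248808, so A ≈ 614,854.9963.

£614,855.00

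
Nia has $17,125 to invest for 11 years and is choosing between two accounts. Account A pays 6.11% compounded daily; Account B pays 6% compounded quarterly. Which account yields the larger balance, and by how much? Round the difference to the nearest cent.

Account A, by $563.45

A: (1 + 0.0611/365)^4015 ≈ 1.958235382, so 17,125 × 1.958235382 ≈ 33,534.7809.
B: (1 + 0.015)^44 ≈ 1.9253330191, so 17,125 × 1.9253330191 ≈ 32,971.3280.
Difference ≈ 563.4530 in favor of A.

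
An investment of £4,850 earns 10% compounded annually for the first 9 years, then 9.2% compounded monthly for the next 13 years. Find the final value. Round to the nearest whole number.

Phase 1: 4,850·(1 + 0.1)^9 ≈ 11,436.0463.
Phase 2: 11,436.0463·(1 + 0.092/12)^156 ≈ 37,645.3317.

£37,645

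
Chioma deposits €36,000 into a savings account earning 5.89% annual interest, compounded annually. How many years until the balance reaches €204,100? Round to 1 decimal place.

30.3 years

We need (1 + 0.0589)^t = 5.6694, so t = ln 5.6694 / ln 1.0589 ≈ 30.3175.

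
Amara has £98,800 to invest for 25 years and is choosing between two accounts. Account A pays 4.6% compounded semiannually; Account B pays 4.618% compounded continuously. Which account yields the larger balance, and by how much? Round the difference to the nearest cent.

Account B, by £5,445.33

A: (1 + 0.023)^50 ≈ 3.11732215139, so 98,800 × 3.11732215139 ≈ 307,991.4286.
B: e^(0.04618·25) = e^1.1545 ≈ 3.17243680251, so 98,800 × 3.17243680251 ≈ 313,436.7561.
Difference ≈ 5,445.3275 in favor of B.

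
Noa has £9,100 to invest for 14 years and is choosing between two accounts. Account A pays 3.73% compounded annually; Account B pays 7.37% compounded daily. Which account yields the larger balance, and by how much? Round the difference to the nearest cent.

A: (1 + 0.0373)^14 ≈ 1.6697878265, so 9,100 × 1.6697878265 ≈ 15,195.0692.
B: (1 + 0.0737/365)^5110 ≈ 2.8058200372, so 9,100 × 2.8058200372 ≈ 25,532.9623.
Difference ≈ 10,337.8931 in favor of B.

Account B, by £10,337.89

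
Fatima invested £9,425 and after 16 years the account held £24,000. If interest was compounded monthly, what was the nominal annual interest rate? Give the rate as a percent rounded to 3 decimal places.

The 192-period growth factor is 24,000/9,425 = 2.54642.
r/12 = 2.54642^(1/192) − 1 ≈ 0.00488004, so r ≈ 12·0.00488004 = 5.85604%.

5.856%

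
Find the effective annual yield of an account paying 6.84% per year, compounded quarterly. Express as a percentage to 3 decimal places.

7.017%

One year is 4 periods at 0.0171 each: (1 + 0.0171)^4 ≈ 1.070175.
EAR = 1.070175 − 1 ≈ 7.01745%.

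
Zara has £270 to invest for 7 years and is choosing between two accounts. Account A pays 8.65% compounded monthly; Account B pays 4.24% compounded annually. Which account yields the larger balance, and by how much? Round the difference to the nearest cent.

Account A, by £132.53

Account A growth factor: (1 + 0.0865/12)^84 ≈ 1.82819311; balance ≈ 493.6121.
Account B growth factor: (1 + 0.0424)^7 ≈ 1.33733687; balance ≈ 361.0810.
Account A is larger by 132.5312.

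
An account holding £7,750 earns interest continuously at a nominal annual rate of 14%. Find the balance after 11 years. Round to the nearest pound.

A = P·e^(rt) = 7,750·e^(0.14·11) = 7,750·e^1.54.
e^1.54 ≈ 4.664590271, so A ≈ 36,150.5746.

£36,151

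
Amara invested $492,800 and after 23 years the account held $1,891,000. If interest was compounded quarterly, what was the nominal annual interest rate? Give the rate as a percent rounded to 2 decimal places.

The 92-period growth factor is 1,891,000/492,800 = 3.83726.
r/4 = 3.83726^(1/92) − 1 ≈ 0.0147243, so r ≈ 4·0.0147243 = 5.88971%.

5.89%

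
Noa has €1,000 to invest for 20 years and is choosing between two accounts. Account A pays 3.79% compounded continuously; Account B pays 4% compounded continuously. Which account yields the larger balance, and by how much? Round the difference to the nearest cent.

Account B, by €91.54

Account A growth factor: e^(0.0379·20) = e^0.758 ≈ 2.134003942; balance ≈ 2,134.0039.
Account B growth factor: e^(0.04·20) = e^0.8 ≈ 2.225540928; balance ≈ 2,225.5409.
Account B is larger by 91.5370.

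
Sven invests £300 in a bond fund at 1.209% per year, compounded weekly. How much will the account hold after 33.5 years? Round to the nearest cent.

£449.78

Periodic rate = 1.209%/52 = 0.0002325; periods = 52·33.5 = 1742.
A = 300·(1 + 0.0002325)^1742 ≈ 300·1.49925441 ≈ 449.7763.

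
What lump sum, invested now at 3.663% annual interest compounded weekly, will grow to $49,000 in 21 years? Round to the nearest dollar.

Growth factor = (1 + 0.03663/52)^1092 ≈ 2.1575195287.
P = 49,000/2.1575195287 ≈ 22,711.2660.

$22,711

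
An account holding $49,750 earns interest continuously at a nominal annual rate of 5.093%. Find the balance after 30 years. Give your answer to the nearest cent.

A = P·e^(rt) = 49,750·e^(0.05093·30) = 49,750·e^1.5279.
e^1.5279 ≈ 4.60848882693, so A ≈ 229,272.3191.

$229,272.32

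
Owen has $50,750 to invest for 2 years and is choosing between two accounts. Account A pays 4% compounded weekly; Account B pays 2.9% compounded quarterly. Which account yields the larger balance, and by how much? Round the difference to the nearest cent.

A: (1 + 0.04/52)^104 ≈ 1.0832537534, so 50,750 × 1.0832537534 ≈ 54,975.1280.
B: (1 + 0.00725)^8 ≈ 1.0594932849, so 50,750 × 1.0594932849 ≈ 53,769.2842.
Difference ≈ 1,205.8438 in favor of A.

Account A, by $1,205.84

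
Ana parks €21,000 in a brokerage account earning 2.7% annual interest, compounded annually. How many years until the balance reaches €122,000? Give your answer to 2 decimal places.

We need (1 + 0.027)^t = 5.8095, so t = ln 5.8095 / ln 1.027 ≈ 66.0425.

66.04 years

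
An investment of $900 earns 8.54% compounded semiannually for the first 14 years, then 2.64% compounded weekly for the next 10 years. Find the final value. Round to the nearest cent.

After 14 years at 8.54%: 900 × 3.224500578 ≈ 2,902.0505.
Then 10 years at 2.64%: 2,902.0505 × 1.302040966 ≈ 3,778.5887.

$3,778.59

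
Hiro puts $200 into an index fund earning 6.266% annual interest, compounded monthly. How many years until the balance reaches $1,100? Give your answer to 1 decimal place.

We need (1 + 0.00522167)^(12t) = 5.5, so 12t = ln 5.5 / ln 1.005222 ≈ 327.3275.
t ≈ 327.3275/12 = 27.2773 years.

27.3 years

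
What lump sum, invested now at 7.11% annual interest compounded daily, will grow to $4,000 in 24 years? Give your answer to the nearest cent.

$726.19

Periodic rate = 7.11%/365 = 0.000194795; 8760 periods.
P = 4,000/(1 + 0.0711/365)^8760 ≈ 4,000/5.508177592 ≈ 726.1930.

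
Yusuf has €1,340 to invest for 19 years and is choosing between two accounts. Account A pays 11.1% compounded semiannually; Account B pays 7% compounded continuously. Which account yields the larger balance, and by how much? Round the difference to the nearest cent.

Account A, by €5,369.01

Account A growth factor: (1 + 0.0555)^38 ≈ 7.7877684516; balance ≈ 10,435.6097.
Account B growth factor: e^(0.07·19) = e^1.33 ≈ 3.781043388; balance ≈ 5,066.5981.
Account A is larger by 5,369.0116.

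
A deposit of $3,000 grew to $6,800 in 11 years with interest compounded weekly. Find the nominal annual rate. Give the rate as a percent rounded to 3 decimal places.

(1 + r/52)^572 = 6,800/3,000 = 2.26667.
1 + r/52 = 2.26667^(1/572) ≈ 1.001432, so r/52 ≈ 0.00143164.
r ≈ 52·0.00143164 = 7.44451%.

7.445%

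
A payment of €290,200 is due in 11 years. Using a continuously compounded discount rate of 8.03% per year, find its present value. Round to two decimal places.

P = A·e^(−rt) = 290,200·e^(−0.8833).
e^(−0.8833) ≈ 0.413416384084, so P ≈ 119,973.4347.

€119,973.43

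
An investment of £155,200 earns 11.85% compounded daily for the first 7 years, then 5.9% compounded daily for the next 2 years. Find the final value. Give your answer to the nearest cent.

£400,242.43

Phase 1: 155,200·(1 + 0.1185/365)^2555 ≈ 355,697.2633.
Phase 2: 355,697.2633·(1 + 0.059/365)^730 ≈ 400,242.4343.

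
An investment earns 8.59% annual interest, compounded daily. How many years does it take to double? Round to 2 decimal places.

8.07 years

(1 + 0.000235342)^(365t) = 2.
365t = ln 2 / ln(1 + 0.000235342) ≈ 0.69315/0.000235315 ≈ 2945.6169.
t ≈ 8.0702.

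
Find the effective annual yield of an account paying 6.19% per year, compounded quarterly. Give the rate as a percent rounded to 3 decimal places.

EAR = (1 + 6.19%/4)^4 − 1 = (1 + 0.015475)^4 − 1.
(1 + 0.015475)^4 ≈ 1.063352, so EAR ≈ 6.33517%.

6.335%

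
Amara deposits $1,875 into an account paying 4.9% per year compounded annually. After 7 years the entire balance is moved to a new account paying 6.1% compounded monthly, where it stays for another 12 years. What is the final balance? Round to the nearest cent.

After 7 years at 4.9%: 1,875 × 1.397746513 ≈ 2,620.7747.
Then 12 years at 6.1%: 2,620.7747 × 2.075383137 ≈ 5,439.1116.

$5,439.11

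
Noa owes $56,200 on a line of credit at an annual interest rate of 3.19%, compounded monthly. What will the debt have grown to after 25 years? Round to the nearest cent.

Growth factor = (1 + 0.0319/12)^300 ≈ 2.21763622348.
A ≈ 56,200 × 2.21763622348 ≈ 124,631.1558.

$124,631.16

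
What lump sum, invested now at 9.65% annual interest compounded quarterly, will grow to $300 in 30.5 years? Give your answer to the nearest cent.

Periodic rate = 9.65%/4 = 0.024125; 122 periods.
P = 300/(1 + 0.024125)^122 ≈ 300/18.3257636 ≈ 16.3704.

$16.37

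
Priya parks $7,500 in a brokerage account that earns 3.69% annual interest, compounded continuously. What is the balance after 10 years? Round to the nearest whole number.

A = P·e^(rt) = 7,500·e^(0.0369·10) = 7,500·e^0.369.
e^0.369 ≈ 1.4462876037, so A ≈ 10,847.1570.

$10,847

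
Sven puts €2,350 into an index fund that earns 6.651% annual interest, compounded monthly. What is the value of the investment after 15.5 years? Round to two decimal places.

Growth factor = (1 + 0.0055425)^186 ≈ 2.795633168.
A ≈ 2,350 × 2.795633168 ≈ 6,569.7379.

€6,569.74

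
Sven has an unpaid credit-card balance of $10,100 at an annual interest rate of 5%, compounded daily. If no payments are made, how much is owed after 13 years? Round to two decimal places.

Growth factor = (1 + 0.05/365)^4745 ≈ 1.9154555578.
A ≈ 10,100 × 1.9154555578 ≈ 19,346.1011.

$19,346.10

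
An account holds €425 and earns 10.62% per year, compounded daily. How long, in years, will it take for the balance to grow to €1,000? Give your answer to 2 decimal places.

8.06 years

We need (1 + 0.000290959)^(365t) = 2.3529, so 365t = ln 2.3529 / ln 1.000291 ≈ 2941.2765.
t ≈ 2941.2765/365 = 8.0583 years.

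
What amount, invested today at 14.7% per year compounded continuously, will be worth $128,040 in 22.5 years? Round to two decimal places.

P = A·e^(−rt) = 128,040·e^(−3.3075).
e^(−3.3075) ≈ 0.0366075783963, so P ≈ 4,687.2343.

$4,687.23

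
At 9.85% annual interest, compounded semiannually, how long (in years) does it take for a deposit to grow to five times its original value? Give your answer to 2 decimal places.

16.74 years

(1 + 0.04925)^(2t) = 5.
2t = ln 5 / ln(1 + 0.04925) ≈ 1.6094/0.0480756 ≈ 33.4772.
t ≈ 16.7386.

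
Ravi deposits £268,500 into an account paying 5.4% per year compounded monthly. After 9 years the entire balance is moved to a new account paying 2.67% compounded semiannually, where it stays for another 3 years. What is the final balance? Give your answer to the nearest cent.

£472,166.05

Phase 1: 268,500·(1 + 0.0045)^108 ≈ 436,051.6429.
Phase 2: 436,051.6429·(1 + 0.01335)^6 ≈ 472,166.0513.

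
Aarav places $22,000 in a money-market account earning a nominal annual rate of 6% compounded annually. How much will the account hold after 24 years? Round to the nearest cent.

Annual rate = 6% = 0.06; years = 24.
A = 22,000·(1 + 0.06)^24 ≈ 22,000·4.0489346413 ≈ 89,076.5621.

$89,076.56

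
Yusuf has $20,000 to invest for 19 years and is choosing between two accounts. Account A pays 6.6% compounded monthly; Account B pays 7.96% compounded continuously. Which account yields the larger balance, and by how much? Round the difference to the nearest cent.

Account B, by $20,905.91

Account A growth factor: (1 + 0.0055)^228 ≈ 3.4923123894; balance ≈ 69,846.2478.
Account B growth factor: e^(0.0796·19) = e^1.5124 ≈ 4.5376079956; balance ≈ 90,752.1599.
Account B is larger by 20,905.9121.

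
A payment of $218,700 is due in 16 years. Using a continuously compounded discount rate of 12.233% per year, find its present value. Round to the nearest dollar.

$30,890

P = A·e^(−rt) = 218,700·e^(−1.95728).
e^(−1.95728) ≈ 0.141242077362, so P ≈ 30,889.6423.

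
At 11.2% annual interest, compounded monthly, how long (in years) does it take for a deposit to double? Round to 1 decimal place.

6.2 years

(1 + 0.00933333)^(12t) = 2.
12t = ln 2 / ln(1 + 0.00933333) ≈ 0.69315/0.00929005 ≈ 74.6118.
t ≈ 6.2177.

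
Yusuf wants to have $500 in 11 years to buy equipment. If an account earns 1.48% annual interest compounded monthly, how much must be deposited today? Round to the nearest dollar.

$425

Growth factor = (1 + 0.0148/12)^132 ≈ 1.17668327.
P = 500/1.17668327 ≈ 424.9232.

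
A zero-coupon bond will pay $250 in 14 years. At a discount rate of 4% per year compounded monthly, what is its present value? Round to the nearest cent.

$142.94

Periodic rate = 4%/12 = 0.00333333; 168 periods.
P = 250/(1 + 0.04/12)^168 ≈ 250/1.74904292 ≈ 142.9353.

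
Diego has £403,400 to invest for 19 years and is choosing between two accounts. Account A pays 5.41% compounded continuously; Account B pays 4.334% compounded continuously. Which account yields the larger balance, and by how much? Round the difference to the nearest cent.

Account A growth factor: e^(0.0541·19) = e^1.0279 ≈ 2.795189768475; balance ≈ 1,127,579.5526.
Account B growth factor: e^(0.04334·19) = e^0.82346 ≈ 2.27836937342; balance ≈ 919,094.2052.
Account A is larger by 208,485.3474.

Account A, by £208,485.35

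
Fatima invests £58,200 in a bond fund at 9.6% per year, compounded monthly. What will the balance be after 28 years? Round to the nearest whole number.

£846,568

Periodic rate = 9.6%/12 = 0.008; periods = 12·28 = 336.
A = 58,200·(1 + 0.008)^336 ≈ 58,200·14.5458394187 ≈ 846,567.8542.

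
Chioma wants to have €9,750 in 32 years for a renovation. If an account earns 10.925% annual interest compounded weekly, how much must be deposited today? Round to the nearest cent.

€296.69

Growth factor = (1 + 0.10925/52)^1664 ≈ 32.86251528.
P = 9,750/32.86251528 ≈ 296.6906.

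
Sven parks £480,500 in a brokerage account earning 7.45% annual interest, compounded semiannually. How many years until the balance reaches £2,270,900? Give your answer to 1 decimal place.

21.2 years

(1 + 0.03725)^(2t) = 2,270,900/480,500 = 4.7261.
2t·ln(1 + 0.03725) = ln(4.7261); 2t = 1.5531/0.036573 ≈ 42.4659.
t ≈ 21.2329 years.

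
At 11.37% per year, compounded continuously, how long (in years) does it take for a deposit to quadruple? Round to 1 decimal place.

12.2 years

e^(0.1137t) = 4, so 0.1137t = ln 4 ≈ 1.3863.
t ≈ 1.3863/0.1137 ≈ 12.1926.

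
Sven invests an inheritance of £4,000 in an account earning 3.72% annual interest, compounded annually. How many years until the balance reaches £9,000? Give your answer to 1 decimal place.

22.2 years

(1 + 0.0372)^t = 9,000/4,000 = 2.25.
t·ln(1 + 0.0372) = ln(2.25); t = 0.81093/0.0365248 ≈ 22.2022.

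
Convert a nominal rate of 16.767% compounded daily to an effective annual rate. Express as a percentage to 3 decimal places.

One year is 365 periods at 0.00045937 each: (1 + 0.00045937)^365 ≈ 1.182501.
EAR = 1.182501 − 1 ≈ 18.25008%.

18.250%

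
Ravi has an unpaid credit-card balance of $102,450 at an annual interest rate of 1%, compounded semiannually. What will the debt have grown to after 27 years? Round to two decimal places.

$134,115.60

Growth factor = (1 + 0.005)^54 ≈ 1.30908345752.
A ≈ 102,450 × 1.30908345752 ≈ 134,115.6002.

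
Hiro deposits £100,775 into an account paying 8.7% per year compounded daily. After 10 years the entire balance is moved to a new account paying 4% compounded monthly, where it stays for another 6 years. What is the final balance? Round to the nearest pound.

After 10 years at 8.7%: 100,775 × 2.38666341898 ≈ 240,516.0060.
Then 6 years at 4%: 240,516.0060 × 1.27074187908 ≈ 305,633.7615.

£305,634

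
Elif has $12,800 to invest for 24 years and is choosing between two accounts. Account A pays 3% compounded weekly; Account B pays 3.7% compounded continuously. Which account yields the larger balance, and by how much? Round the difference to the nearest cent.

Account A growth factor: (1 + 0.03/52)^1248 ≈ 2.054006729; balance ≈ 26,291.2861.
Account B growth factor: e^(0.037·24) = e^0.888 ≈ 2.430264259; balance ≈ 31,107.3825.
Account B is larger by 4,816.0964.

Account B, by $4,816.10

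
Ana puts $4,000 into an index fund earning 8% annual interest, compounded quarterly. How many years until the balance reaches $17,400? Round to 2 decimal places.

We need (1 + 0.02)^(4t) = 4.35, so 4t = ln 4.35 / ln 1.02 ≈ 74.2415.
t ≈ 74.2415/4 = 18.5604 years.

18.56 years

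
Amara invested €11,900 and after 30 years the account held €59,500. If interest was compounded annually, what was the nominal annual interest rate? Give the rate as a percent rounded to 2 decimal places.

The 30-period growth factor is 59,500/11,900 = 5.
r = 5^(1/30) − 1 ≈ 0.0551131, i.e. 5.51131%.

5.51%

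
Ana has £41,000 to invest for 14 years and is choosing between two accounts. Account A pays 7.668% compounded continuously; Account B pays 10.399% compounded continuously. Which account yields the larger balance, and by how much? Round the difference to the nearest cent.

Account B, by £55,862.91

A: e^(0.07668·14) = e^1.07352 ≈ 2.92565971839, so 41,000 × 2.92565971839 ≈ 119,952.0485.
B: e^(0.10399·14) = e^1.45586 ≈ 4.28816970624, so 41,000 × 4.28816970624 ≈ 175,814.9580.
Difference ≈ 55,862.9095 in favor of B.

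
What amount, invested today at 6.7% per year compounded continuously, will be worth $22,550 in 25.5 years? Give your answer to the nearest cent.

P = A·e^(−rt) = 22,550·e^(−1.7085).
e^(−1.7085) ≈ 0.18113729488, so P ≈ 4,084.6460.

$4,084.65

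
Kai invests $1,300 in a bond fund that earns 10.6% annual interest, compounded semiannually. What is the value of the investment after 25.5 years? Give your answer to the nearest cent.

$18,104.66

Growth factor = (1 + 0.053)^51 ≈ 13.926658635.
A ≈ 1,300 × 13.926658635 ≈ 18,104.6562.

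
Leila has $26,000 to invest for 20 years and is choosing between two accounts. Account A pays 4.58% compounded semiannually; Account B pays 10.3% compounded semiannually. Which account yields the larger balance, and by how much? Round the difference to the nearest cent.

Account B, by $129,482.58

Account A growth factor: (1 + 0.0229)^40 ≈ 2.4735867411; balance ≈ 64,313.2553.
Account B growth factor: (1 + 0.0515)^40 ≈ 7.45368578599; balance ≈ 193,795.8304.
Account B is larger by 129,482.5752.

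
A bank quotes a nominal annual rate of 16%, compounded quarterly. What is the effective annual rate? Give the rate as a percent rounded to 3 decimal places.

EAR = (1 + 16%/4)^4 − 1 = (1 + 0.04)^4 − 1.
(1 + 0.04)^4 ≈ 1.169859, so EAR ≈ 16.98586%.

16.986%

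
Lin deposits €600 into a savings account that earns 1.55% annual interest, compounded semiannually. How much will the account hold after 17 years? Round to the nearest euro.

€780

Periodic rate = 1.55%/2 = 0.00775; periods = 2·17 = 34.
A = 600·(1 + 0.00775)^34 ≈ 600·1.3001559 ≈ 780.0935.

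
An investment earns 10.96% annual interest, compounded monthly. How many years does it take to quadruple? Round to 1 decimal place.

(1 + 0.00913333)^(12t) = 4.
12t = ln 4 / ln(1 + 0.00913333) ≈ 1.3863/0.00909188 ≈ 152.4762.
t ≈ 12.7063.

12.7 years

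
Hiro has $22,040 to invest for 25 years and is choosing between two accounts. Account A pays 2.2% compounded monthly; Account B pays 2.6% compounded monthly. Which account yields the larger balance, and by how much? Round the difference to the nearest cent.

Account B, by $4,007.18

A: (1 + 0.022/12)^300 ≈ 1.7323804557, so 22,040 × 1.7323804557 ≈ 38,181.6652.
B: (1 + 0.026/12)^300 ≈ 1.9141943876, so 22,040 × 1.9141943876 ≈ 42,188.8443.
Difference ≈ 4,007.1791 in favor of B.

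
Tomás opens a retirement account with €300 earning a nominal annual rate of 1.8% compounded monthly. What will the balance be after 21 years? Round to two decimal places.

Periodic rate = 1.8%/12 = 0.0015; periods = 12·21 = 252.
A = 300·(1 + 0.0015)^252 ≈ 300·1.45894969 ≈ 437.6849.

€437.68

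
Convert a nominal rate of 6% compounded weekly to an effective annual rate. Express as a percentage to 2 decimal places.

6.18%

EAR = (1 + 6%/52)^52 − 1 = (1 + 0.00115385)^52 − 1.
(1 + 0.00115385)^52 ≈ 1.0618, so EAR ≈ 6.17998%.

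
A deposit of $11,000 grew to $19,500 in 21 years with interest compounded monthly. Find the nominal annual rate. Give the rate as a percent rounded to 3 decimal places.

(1 + r/12)^252 = 19,500/11,000 = 1.77273.
1 + r/12 = 1.77273^(1/252) ≈ 1.002274, so r/12 ≈ 0.00227448.
r ≈ 12·0.00227448 = 2.72938%.

2.729%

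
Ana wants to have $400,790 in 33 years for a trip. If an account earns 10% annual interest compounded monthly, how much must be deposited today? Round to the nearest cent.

Periodic rate = 10%/12 = 0.00833333; 396 periods.
P = 400,790/(1 + 0.1/12)^396 ≈ 400,790/26.7444216359 ≈ 14,985.9289.

$14,985.93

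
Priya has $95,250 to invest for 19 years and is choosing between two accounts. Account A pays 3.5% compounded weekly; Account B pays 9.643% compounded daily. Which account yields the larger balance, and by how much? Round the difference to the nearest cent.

Account B, by $409,752.33

Account A growth factor: (1 + 0.035/52)^988 ≈ 1.94405559192; balance ≈ 185,171.2951.
Account B growth factor: (1 + 0.09643/365)^6935 ≈ 6.24591731369; balance ≈ 594,923.6241.
Account B is larger by 409,752.3290.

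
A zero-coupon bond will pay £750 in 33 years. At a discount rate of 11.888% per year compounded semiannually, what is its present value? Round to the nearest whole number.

£17

Periodic rate = 11.888%/2 = 0.05944; 66 periods.
P = 750/(1 + 0.05944)^66 ≈ 750/45.1897729 ≈ 16.5967.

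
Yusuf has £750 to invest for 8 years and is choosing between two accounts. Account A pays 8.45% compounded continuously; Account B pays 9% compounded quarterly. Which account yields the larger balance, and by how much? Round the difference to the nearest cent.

Account A growth factor: e^(0.0845·8) = e^0.676 ≈ 1.965997991; balance ≈ 1,474.4985.
Account B growth factor: (1 + 0.0225)^32 ≈ 2.038103026; balance ≈ 1,528.5773.
Account B is larger by 54.0788.

Account B, by £54.08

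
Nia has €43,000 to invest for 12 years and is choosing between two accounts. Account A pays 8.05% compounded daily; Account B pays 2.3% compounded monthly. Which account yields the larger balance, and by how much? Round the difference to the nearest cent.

Account A growth factor: (1 + 0.0805/365)^4380 ≈ 2.62713392866; balance ≈ 112,966.7589.
Account B growth factor: (1 + 0.023/12)^144 ≈ 1.317499784; balance ≈ 56,652.4907.
Account A is larger by 56,314.2682.

Account A, by €56,314.27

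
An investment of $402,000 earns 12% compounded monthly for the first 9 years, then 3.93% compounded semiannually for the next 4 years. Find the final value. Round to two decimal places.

$1,375,762.32

Phase 1: 402,000·(1 + 0.01)^108 ≈ 1,177,428.1687.
Phase 2: 1,177,428.1687·(1 + 0.01965)^8 ≈ 1,375,762.3186.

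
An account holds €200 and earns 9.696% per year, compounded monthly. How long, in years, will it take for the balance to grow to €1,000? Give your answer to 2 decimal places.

16.67 years

We need (1 + 0.00808)^(12t) = 5, so 12t = ln 5 / ln 1.00808 ≈ 199.9915.
t ≈ 199.9915/12 = 16.6660 years.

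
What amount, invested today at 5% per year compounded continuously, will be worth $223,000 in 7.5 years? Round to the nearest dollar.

$153,266

P = A·e^(−rt) = 223,000·e^(−0.375).
e^(−0.375) ≈ 0.687289278791, so P ≈ 153,265.5092.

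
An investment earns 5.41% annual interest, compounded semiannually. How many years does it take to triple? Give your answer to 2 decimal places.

20.58 years

(1 + 0.02705)^(2t) = 3.
2t = ln 3 / ln(1 + 0.02705) ≈ 1.0986/0.0266906 ≈ 41.1610.
t ≈ 20.5805.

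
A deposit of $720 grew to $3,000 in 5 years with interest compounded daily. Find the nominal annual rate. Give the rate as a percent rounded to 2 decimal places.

28.55%

(1 + r/365)^1825 = 3,000/720 = 4.16667.
1 + r/365 = 4.16667^(1/1825) ≈ 1.000782, so r/365 ≈ 0.000782287.
r ≈ 365·0.000782287 = 28.55349%.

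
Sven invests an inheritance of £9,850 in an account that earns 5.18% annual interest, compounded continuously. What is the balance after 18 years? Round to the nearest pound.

A = P·e^(rt) = 9,850·e^(0.0518·18) = 9,850·e^0.9324.
e^0.9324 ≈ 2.5405993049, so A ≈ 25,024.9032.

£25,025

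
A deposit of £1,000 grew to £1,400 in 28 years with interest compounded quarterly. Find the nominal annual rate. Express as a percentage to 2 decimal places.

The 112-period growth factor is 1,400/1,000 = 1.4.
r/4 = 1.4^(1/112) − 1 ≈ 0.00300873, so r ≈ 4·0.00300873 = 1.20349%.

1.20%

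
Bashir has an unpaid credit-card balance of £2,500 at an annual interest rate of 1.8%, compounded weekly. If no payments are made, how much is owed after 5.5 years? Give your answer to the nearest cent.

Periodic rate = 1.8%/52 = 0.000346154; periods = 52·5.5 = 286.
A = 2,500·(1 + 0.018/52)^286 ≈ 2,500·1.104047386 ≈ 2,760.1185.

£2,760.12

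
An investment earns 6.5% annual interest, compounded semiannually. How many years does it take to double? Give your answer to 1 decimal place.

(1 + 0.0325)^(2t) = 2.
2t = ln 2 / ln(1 + 0.0325) ≈ 0.69315/0.031983 ≈ 21.6723.
t ≈ 10.8362.

10.8 years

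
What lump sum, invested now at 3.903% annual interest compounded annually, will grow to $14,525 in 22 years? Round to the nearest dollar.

$6,256

Growth factor = (1 + 0.03903)^22 ≈ 2.3217631688.
P = 14,525/2.3217631688 ≈ 6,256.0214.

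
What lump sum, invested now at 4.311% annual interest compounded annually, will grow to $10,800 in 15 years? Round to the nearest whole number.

$5,734

Growth factor = (1 + 0.04311)^15 ≈ 1.8834393217.
P = 10,800/1.8834393217 ≈ 5,734.1906.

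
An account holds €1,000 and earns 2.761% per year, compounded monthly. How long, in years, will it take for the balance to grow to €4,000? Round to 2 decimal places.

50.27 years

(1 + 0.00230083)^(12t) = 4,000/1,000 = 4.
12t·ln(1 + 0.00230083) = ln(4); 12t = 1.3863/0.00229819 ≈ 603.2113.
t ≈ 50.2676 years.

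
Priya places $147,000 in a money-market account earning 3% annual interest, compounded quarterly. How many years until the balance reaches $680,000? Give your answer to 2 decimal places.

We need (1 + 0.0075)^(4t) = 4.6259, so 4t = ln 4.6259 / ln 1.0075 ≈ 204.9862.
t ≈ 204.9862/4 = 51.2466 years.

51.25 years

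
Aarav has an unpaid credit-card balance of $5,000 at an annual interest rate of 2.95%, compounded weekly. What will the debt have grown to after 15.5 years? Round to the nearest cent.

Growth factor = (1 + 0.0295/52)^806 ≈ 1.579518965.
A ≈ 5,000 × 1.579518965 ≈ 7,897.5948.

$7,897.59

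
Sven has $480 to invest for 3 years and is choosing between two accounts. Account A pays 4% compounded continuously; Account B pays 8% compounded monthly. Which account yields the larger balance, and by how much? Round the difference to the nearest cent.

A: e^(0.04·3) = e^0.12 ≈ 1.12749685, so 480 × 1.12749685 ≈ 541.1985.
B: (1 + 0.08/12)^36 ≈ 1.27023705, so 480 × 1.27023705 ≈ 609.7138.
Difference ≈ 68.5153 in favor of B.

Account B, by $68.52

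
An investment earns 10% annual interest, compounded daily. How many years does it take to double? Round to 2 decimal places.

(1 + 0.000273973)^(365t) = 2.
365t = ln 2 / ln(1 + 0.000273973) ≈ 0.69315/0.000273935 ≈ 2530.3338.
t ≈ 6.9324.

6.93 years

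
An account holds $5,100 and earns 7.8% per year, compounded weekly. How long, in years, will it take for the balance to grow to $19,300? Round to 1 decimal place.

17.1 years

We need (1 + 0.0015)^(52t) = 3.7843, so 52t = ln 3.7843 / ln 1.0015 ≈ 887.9083.
t ≈ 887.9083/52 = 17.0752 years.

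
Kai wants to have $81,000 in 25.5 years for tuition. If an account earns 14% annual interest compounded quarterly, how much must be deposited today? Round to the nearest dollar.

$2,424

Periodic rate = 14%/4 = 0.035; 102 periods.
P = 81,000/(1 + 0.035)^102 ≈ 81,000/33.413016017 ≈ 2,424.2050.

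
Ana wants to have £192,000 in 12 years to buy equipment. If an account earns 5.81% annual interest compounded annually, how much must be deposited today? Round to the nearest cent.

Growth factor = (1 + 0.0581)^12 ≈ 1.96933941294.
P = 192,000/1.96933941294 ≈ 97,494.6212.

£97,494.62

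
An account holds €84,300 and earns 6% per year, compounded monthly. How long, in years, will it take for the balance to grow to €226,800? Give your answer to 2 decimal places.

16.54 years

(1 + 0.005)^(12t) = 226,800/84,300 = 2.6904.
12t·ln(1 + 0.005) = ln(2.6904); 12t = 0.98969/0.00498754 ≈ 198.4318.
t ≈ 16.5360 years.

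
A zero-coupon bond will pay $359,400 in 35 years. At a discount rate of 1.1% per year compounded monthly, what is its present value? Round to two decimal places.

$244,597.09

Periodic rate = 1.1%/12 = 0.000916667; 420 periods.
P = 359,400/(1 + 0.011/12)^420 ≈ 359,400/1.46935517697 ≈ 244,597.0897.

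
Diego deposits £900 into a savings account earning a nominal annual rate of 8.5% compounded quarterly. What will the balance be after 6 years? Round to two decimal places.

£1,490.78

Periodic rate = 8.5%/4 = 0.02125; periods = 4·6 = 24.
A = 900·(1 + 0.02125)^24 ≈ 900·1.656416961 ≈ 1,490.7753.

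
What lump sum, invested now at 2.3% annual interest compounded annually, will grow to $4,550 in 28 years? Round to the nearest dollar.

$2,407

Growth factor = (1 + 0.023)^28 ≈ 1.890243459.
P = 4,550/1.890243459 ≈ 2,407.0973.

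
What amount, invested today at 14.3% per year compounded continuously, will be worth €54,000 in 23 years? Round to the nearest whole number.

P = A·e^(−rt) = 54,000·e^(−3.289).
e^(−3.289) ≈ 0.037291121879, so P ≈ 2,013.7206.

€2,014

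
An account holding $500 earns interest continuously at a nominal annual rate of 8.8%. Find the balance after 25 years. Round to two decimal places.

$4,512.51

A = P·e^(rt) = 500·e^(0.088·25) = 500·e^2.2.
e^2.2 ≈ 9.025013499, so A ≈ 4,512.5067.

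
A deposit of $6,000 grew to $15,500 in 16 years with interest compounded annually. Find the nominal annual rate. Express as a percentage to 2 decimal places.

6.11%

The 16-period growth factor is 15,500/6,000 = 2.58333.
r = 2.58333^(1/16) − 1 ≈ 0.0611121, i.e. 6.11121%.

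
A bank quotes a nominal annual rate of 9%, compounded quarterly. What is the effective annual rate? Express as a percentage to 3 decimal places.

9.308%

EAR = (1 + 9%/4)^4 − 1 = (1 + 0.0225)^4 − 1.
(1 + 0.0225)^4 ≈ 1.093083, so EAR ≈ 9.30833%.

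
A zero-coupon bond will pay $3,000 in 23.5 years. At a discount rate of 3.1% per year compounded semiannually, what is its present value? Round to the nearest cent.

Growth factor = (1 + 0.0155)^47 ≈ 2.060424018.
P = 3,000/2.060424018 ≈ 1,456.0110.

$1,456.01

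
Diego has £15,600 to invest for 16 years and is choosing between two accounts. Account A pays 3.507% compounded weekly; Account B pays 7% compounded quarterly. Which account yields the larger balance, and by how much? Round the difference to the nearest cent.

Account B, by £20,014.88

Account A growth factor: (1 + 0.03507/52)^832 ≈ 1.7523029056; balance ≈ 27,335.9253.
Account B growth factor: (1 + 0.0175)^64 ≈ 3.0353078523; balance ≈ 47,350.8025.
Account B is larger by 20,014.8772.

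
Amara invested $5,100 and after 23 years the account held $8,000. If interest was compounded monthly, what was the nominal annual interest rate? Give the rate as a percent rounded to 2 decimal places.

1.96%

(1 + r/12)^276 = 8,000/5,100 = 1.56863.
1 + r/12 = 1.56863^(1/276) ≈ 1.001632, so r/12 ≈ 0.00163249.
r ≈ 12·0.00163249 = 1.95899%.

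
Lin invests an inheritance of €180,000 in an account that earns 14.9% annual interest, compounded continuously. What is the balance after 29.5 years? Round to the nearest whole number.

A = P·e^(rt) = 180,000·e^(0.149·29.5) = 180,000·e^4.3955.
e^4.3955 ≈ 81.085163210376, so A ≈ 14,595,329.3779.

€14,595,329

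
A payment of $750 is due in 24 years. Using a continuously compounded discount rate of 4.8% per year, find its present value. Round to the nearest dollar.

P = A·e^(−rt) = 750·e^(−1.152).
e^(−1.152) ≈ 0.316004129, so P ≈ 237.0031.

$237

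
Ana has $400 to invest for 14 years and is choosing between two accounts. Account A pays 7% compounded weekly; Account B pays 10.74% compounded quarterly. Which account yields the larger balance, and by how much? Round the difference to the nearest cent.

Account A growth factor: (1 + 0.07/52)^728 ≈ 2.66270088; balance ≈ 1,065.0804.
Account B growth factor: (1 + 0.02685)^56 ≈ 4.409531169; balance ≈ 1,763.8125.
Account B is larger by 698.7321.

Account B, by $698.73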